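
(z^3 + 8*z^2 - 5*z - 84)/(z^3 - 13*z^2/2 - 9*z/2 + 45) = 2*(z^2 + 11*z + 28)/(2*z^2 - 7*z - 30)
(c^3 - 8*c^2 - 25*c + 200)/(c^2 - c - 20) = (c^2 - 3*c - 40)/(c + 4)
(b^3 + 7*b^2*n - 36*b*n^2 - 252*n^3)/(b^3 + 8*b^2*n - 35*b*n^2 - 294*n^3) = (b + 6*n)/(b + 7*n)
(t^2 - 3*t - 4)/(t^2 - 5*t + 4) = (t + 1)/(t - 1)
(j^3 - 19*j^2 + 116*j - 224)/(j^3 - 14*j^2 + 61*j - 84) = (j - 8)/(j - 3)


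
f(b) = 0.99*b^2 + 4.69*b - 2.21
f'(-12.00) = -19.07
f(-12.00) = 84.07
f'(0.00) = 4.69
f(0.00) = -2.21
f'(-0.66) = 3.38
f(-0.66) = -4.87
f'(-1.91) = 0.91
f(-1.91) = -7.56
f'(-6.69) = -8.56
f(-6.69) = 10.72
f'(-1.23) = 2.25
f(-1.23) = -6.48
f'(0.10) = 4.89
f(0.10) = -1.73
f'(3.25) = 11.12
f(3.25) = 23.49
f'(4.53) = 13.66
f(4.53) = 39.35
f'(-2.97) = -1.19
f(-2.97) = -7.41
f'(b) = 1.98*b + 4.69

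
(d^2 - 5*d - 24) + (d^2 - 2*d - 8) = 2*d^2 - 7*d - 32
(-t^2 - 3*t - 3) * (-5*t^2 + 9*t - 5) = 5*t^4 + 6*t^3 - 7*t^2 - 12*t + 15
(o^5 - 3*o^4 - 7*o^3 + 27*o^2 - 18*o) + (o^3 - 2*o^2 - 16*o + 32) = o^5 - 3*o^4 - 6*o^3 + 25*o^2 - 34*o + 32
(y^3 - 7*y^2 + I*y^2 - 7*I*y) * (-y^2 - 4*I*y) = -y^5 + 7*y^4 - 5*I*y^4 + 4*y^3 + 35*I*y^3 - 28*y^2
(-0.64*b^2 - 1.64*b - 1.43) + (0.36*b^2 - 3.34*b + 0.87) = -0.28*b^2 - 4.98*b - 0.56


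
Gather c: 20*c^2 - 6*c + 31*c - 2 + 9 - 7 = 20*c^2 + 25*c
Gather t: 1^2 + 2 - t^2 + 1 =4 - t^2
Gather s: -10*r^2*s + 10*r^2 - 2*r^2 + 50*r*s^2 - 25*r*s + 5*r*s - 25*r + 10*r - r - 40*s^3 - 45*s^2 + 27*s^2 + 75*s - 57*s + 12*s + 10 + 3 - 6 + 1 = 8*r^2 - 16*r - 40*s^3 + s^2*(50*r - 18) + s*(-10*r^2 - 20*r + 30) + 8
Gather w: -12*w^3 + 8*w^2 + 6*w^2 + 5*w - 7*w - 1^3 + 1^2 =-12*w^3 + 14*w^2 - 2*w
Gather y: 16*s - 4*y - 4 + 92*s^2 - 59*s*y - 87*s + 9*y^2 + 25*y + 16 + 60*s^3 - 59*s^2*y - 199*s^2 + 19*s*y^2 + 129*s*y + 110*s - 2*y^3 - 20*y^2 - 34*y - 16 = 60*s^3 - 107*s^2 + 39*s - 2*y^3 + y^2*(19*s - 11) + y*(-59*s^2 + 70*s - 13) - 4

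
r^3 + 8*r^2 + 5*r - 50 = (r - 2)*(r + 5)^2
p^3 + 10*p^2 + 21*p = p*(p + 3)*(p + 7)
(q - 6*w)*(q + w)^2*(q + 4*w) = q^4 - 27*q^2*w^2 - 50*q*w^3 - 24*w^4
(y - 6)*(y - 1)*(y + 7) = y^3 - 43*y + 42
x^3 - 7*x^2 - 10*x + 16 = (x - 8)*(x - 1)*(x + 2)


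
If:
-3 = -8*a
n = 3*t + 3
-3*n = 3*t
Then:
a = 3/8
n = 3/4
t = -3/4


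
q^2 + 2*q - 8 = (q - 2)*(q + 4)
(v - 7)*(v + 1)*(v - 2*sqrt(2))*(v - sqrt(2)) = v^4 - 6*v^3 - 3*sqrt(2)*v^3 - 3*v^2 + 18*sqrt(2)*v^2 - 24*v + 21*sqrt(2)*v - 28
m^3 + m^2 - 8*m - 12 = (m - 3)*(m + 2)^2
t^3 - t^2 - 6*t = t*(t - 3)*(t + 2)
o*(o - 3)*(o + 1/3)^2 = o^4 - 7*o^3/3 - 17*o^2/9 - o/3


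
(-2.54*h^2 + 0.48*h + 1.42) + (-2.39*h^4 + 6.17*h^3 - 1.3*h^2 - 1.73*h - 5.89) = -2.39*h^4 + 6.17*h^3 - 3.84*h^2 - 1.25*h - 4.47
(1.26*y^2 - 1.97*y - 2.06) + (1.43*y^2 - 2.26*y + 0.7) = 2.69*y^2 - 4.23*y - 1.36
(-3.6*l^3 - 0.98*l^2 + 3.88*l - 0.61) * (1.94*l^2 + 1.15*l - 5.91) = -6.984*l^5 - 6.0412*l^4 + 27.6762*l^3 + 9.0704*l^2 - 23.6323*l + 3.6051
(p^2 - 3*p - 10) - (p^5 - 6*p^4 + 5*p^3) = -p^5 + 6*p^4 - 5*p^3 + p^2 - 3*p - 10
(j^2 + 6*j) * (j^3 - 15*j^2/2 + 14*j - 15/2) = j^5 - 3*j^4/2 - 31*j^3 + 153*j^2/2 - 45*j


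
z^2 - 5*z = z*(z - 5)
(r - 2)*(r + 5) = r^2 + 3*r - 10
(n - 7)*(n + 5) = n^2 - 2*n - 35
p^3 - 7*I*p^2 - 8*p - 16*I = (p - 4*I)^2*(p + I)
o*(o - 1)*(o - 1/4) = o^3 - 5*o^2/4 + o/4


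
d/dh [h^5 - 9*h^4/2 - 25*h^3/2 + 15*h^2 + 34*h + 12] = 5*h^4 - 18*h^3 - 75*h^2/2 + 30*h + 34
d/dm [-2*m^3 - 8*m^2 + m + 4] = -6*m^2 - 16*m + 1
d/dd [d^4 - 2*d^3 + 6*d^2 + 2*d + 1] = 4*d^3 - 6*d^2 + 12*d + 2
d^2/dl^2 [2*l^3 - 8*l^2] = 12*l - 16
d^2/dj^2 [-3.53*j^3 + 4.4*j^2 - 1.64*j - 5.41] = 8.8 - 21.18*j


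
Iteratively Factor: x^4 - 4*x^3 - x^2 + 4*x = (x - 4)*(x^3 - x) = (x - 4)*(x - 1)*(x^2 + x) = x*(x - 4)*(x - 1)*(x + 1)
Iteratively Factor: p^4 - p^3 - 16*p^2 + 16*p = (p + 4)*(p^3 - 5*p^2 + 4*p) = p*(p + 4)*(p^2 - 5*p + 4) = p*(p - 4)*(p + 4)*(p - 1)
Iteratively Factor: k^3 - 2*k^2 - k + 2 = (k - 1)*(k^2 - k - 2) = (k - 2)*(k - 1)*(k + 1)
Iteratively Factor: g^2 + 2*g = (g)*(g + 2)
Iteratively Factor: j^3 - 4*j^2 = (j)*(j^2 - 4*j) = j*(j - 4)*(j)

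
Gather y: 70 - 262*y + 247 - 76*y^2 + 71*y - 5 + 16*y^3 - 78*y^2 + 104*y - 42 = 16*y^3 - 154*y^2 - 87*y + 270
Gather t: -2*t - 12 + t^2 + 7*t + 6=t^2 + 5*t - 6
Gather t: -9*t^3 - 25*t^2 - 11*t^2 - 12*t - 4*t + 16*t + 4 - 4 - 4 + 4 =-9*t^3 - 36*t^2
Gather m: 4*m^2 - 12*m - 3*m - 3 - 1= 4*m^2 - 15*m - 4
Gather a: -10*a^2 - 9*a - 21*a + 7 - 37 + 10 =-10*a^2 - 30*a - 20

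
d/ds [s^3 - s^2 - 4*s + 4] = 3*s^2 - 2*s - 4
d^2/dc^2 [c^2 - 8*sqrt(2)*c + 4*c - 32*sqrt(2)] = 2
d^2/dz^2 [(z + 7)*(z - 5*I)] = 2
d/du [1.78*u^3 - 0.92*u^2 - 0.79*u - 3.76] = 5.34*u^2 - 1.84*u - 0.79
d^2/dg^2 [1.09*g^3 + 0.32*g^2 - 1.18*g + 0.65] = 6.54*g + 0.64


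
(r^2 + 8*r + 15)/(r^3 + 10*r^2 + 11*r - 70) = (r + 3)/(r^2 + 5*r - 14)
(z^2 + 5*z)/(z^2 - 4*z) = (z + 5)/(z - 4)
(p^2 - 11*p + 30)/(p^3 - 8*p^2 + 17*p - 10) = (p - 6)/(p^2 - 3*p + 2)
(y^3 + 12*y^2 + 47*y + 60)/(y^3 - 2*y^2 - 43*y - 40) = (y^2 + 7*y + 12)/(y^2 - 7*y - 8)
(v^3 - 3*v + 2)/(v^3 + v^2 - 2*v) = (v - 1)/v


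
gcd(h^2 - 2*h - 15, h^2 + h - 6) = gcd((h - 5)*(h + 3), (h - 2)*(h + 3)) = h + 3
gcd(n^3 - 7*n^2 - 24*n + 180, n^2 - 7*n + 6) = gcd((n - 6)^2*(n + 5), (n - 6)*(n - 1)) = n - 6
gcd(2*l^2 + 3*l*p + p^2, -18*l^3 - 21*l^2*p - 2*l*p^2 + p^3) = l + p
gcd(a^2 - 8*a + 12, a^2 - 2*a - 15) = 1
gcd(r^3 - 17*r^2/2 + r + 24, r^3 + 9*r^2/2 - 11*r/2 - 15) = r^2 - r/2 - 3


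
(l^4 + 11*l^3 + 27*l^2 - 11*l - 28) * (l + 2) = l^5 + 13*l^4 + 49*l^3 + 43*l^2 - 50*l - 56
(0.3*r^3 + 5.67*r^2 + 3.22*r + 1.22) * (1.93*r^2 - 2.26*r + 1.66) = 0.579*r^5 + 10.2651*r^4 - 6.1016*r^3 + 4.4896*r^2 + 2.588*r + 2.0252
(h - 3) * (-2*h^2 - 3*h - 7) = -2*h^3 + 3*h^2 + 2*h + 21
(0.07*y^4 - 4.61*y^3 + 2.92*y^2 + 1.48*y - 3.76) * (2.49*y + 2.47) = 0.1743*y^5 - 11.306*y^4 - 4.1159*y^3 + 10.8976*y^2 - 5.7068*y - 9.2872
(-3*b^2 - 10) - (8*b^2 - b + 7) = -11*b^2 + b - 17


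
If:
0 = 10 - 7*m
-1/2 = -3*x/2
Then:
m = 10/7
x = 1/3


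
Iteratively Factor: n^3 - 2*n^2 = (n)*(n^2 - 2*n) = n^2*(n - 2)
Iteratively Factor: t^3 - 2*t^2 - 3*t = (t)*(t^2 - 2*t - 3) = t*(t - 3)*(t + 1)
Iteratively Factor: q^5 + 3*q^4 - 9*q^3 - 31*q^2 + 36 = (q - 3)*(q^4 + 6*q^3 + 9*q^2 - 4*q - 12) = (q - 3)*(q + 2)*(q^3 + 4*q^2 + q - 6) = (q - 3)*(q + 2)*(q + 3)*(q^2 + q - 2) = (q - 3)*(q - 1)*(q + 2)*(q + 3)*(q + 2)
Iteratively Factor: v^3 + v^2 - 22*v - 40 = (v + 4)*(v^2 - 3*v - 10) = (v - 5)*(v + 4)*(v + 2)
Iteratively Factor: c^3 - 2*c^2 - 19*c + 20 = (c - 1)*(c^2 - c - 20) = (c - 1)*(c + 4)*(c - 5)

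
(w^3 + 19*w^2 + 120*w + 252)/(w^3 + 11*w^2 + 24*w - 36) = (w + 7)/(w - 1)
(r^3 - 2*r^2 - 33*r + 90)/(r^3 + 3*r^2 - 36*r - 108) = (r^2 - 8*r + 15)/(r^2 - 3*r - 18)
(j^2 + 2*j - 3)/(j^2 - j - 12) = (j - 1)/(j - 4)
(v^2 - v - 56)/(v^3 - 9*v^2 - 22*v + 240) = (v + 7)/(v^2 - v - 30)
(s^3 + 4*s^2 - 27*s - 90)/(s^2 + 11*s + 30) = (s^2 - 2*s - 15)/(s + 5)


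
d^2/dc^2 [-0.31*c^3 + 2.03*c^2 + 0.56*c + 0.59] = 4.06 - 1.86*c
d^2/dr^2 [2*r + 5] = 0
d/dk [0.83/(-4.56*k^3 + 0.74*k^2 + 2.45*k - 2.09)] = (11.3544*k^2 - 1.2284*k - 2.0335)/(4.56*k^3 - 0.74*k^2 - 2.45*k + 2.09)^2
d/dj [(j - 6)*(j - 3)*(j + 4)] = 3*j^2 - 10*j - 18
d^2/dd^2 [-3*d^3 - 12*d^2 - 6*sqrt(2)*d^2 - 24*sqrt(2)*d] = -18*d - 24 - 12*sqrt(2)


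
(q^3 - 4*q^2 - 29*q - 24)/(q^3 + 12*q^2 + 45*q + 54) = (q^2 - 7*q - 8)/(q^2 + 9*q + 18)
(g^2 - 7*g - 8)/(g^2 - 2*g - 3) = (g - 8)/(g - 3)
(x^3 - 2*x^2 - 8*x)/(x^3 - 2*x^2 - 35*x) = (-x^2 + 2*x + 8)/(-x^2 + 2*x + 35)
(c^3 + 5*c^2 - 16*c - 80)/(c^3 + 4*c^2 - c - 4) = (c^2 + c - 20)/(c^2 - 1)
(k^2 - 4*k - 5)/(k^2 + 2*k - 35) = (k + 1)/(k + 7)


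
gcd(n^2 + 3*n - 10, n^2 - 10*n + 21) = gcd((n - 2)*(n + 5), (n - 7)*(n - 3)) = 1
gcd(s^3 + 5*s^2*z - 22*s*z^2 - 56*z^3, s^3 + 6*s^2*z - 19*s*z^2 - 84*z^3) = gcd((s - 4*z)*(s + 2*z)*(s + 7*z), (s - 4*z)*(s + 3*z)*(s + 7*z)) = -s^2 - 3*s*z + 28*z^2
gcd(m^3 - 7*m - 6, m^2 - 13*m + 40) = 1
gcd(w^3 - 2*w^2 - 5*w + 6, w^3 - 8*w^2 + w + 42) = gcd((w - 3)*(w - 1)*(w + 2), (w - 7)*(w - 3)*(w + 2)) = w^2 - w - 6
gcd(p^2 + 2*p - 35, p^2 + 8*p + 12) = 1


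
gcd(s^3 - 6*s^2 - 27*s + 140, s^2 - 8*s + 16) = s - 4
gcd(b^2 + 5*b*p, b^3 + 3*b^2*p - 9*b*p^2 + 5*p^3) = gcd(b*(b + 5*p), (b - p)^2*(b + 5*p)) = b + 5*p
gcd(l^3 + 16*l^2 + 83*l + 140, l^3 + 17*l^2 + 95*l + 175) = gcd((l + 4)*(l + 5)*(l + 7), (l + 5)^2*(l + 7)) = l^2 + 12*l + 35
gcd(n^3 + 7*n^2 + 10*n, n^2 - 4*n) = n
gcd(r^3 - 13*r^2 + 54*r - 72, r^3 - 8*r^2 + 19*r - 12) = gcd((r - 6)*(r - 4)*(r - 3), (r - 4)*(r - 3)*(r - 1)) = r^2 - 7*r + 12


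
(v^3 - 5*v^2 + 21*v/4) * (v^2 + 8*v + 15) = v^5 + 3*v^4 - 79*v^3/4 - 33*v^2 + 315*v/4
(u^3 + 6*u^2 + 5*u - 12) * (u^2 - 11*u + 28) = u^5 - 5*u^4 - 33*u^3 + 101*u^2 + 272*u - 336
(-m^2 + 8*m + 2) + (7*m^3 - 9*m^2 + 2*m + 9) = 7*m^3 - 10*m^2 + 10*m + 11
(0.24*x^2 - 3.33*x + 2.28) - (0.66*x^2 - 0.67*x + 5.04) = -0.42*x^2 - 2.66*x - 2.76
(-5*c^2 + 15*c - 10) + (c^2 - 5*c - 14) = -4*c^2 + 10*c - 24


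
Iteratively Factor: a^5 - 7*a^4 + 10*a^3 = (a)*(a^4 - 7*a^3 + 10*a^2) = a^2*(a^3 - 7*a^2 + 10*a) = a^3*(a^2 - 7*a + 10) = a^3*(a - 2)*(a - 5)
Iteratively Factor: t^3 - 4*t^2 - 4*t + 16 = (t - 4)*(t^2 - 4) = (t - 4)*(t + 2)*(t - 2)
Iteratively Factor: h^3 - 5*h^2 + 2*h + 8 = (h - 2)*(h^2 - 3*h - 4) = (h - 2)*(h + 1)*(h - 4)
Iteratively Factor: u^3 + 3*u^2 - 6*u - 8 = (u - 2)*(u^2 + 5*u + 4) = (u - 2)*(u + 1)*(u + 4)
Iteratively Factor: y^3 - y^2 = (y - 1)*(y^2) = y*(y - 1)*(y)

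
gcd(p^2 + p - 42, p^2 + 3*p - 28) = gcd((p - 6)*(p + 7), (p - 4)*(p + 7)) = p + 7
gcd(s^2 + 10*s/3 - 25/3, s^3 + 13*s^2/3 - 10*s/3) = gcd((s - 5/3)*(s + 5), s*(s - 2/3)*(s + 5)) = s + 5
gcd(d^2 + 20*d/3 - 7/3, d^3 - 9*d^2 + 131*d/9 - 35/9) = d - 1/3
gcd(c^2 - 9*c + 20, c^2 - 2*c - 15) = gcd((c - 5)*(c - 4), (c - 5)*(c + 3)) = c - 5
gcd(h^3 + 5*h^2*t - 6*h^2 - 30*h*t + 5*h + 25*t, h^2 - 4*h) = 1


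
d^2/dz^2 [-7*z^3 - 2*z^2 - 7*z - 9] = -42*z - 4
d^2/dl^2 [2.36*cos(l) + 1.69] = -2.36*cos(l)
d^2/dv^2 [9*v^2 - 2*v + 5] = 18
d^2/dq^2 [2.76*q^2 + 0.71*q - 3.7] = 5.52000000000000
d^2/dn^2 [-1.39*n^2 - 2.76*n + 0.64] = -2.78000000000000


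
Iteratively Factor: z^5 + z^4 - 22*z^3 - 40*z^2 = (z + 4)*(z^4 - 3*z^3 - 10*z^2) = z*(z + 4)*(z^3 - 3*z^2 - 10*z) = z*(z - 5)*(z + 4)*(z^2 + 2*z) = z*(z - 5)*(z + 2)*(z + 4)*(z)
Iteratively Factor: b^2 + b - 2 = (b + 2)*(b - 1)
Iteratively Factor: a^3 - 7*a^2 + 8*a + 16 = (a + 1)*(a^2 - 8*a + 16) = (a - 4)*(a + 1)*(a - 4)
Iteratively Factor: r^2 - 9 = (r - 3)*(r + 3)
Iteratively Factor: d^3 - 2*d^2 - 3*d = (d)*(d^2 - 2*d - 3) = d*(d + 1)*(d - 3)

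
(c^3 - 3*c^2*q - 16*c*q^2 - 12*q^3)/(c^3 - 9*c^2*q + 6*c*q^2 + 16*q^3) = (c^2 - 4*c*q - 12*q^2)/(c^2 - 10*c*q + 16*q^2)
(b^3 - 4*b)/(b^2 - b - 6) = b*(b - 2)/(b - 3)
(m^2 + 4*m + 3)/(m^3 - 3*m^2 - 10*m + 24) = (m + 1)/(m^2 - 6*m + 8)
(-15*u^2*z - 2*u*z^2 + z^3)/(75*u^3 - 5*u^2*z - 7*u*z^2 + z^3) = z/(-5*u + z)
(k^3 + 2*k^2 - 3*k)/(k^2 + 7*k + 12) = k*(k - 1)/(k + 4)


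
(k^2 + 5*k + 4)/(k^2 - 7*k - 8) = (k + 4)/(k - 8)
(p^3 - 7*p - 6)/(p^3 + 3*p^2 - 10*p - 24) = (p + 1)/(p + 4)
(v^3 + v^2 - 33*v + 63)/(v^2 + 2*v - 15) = (v^2 + 4*v - 21)/(v + 5)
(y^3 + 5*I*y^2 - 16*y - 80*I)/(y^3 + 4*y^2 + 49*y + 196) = (y^2 + y*(-4 + 5*I) - 20*I)/(y^2 + 49)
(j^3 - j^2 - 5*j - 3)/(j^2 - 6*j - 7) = (j^2 - 2*j - 3)/(j - 7)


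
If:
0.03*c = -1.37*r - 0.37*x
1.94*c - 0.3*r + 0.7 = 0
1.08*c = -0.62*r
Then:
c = -0.28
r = 0.50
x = -1.81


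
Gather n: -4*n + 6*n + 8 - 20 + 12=2*n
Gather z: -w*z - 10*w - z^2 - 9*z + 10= -10*w - z^2 + z*(-w - 9) + 10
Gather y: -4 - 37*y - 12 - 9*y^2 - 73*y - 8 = -9*y^2 - 110*y - 24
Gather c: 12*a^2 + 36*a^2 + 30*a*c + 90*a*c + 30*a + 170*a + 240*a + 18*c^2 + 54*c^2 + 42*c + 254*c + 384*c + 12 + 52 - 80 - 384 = 48*a^2 + 440*a + 72*c^2 + c*(120*a + 680) - 400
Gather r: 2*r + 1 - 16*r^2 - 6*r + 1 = -16*r^2 - 4*r + 2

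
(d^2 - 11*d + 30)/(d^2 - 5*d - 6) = (d - 5)/(d + 1)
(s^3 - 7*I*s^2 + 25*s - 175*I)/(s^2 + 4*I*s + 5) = (s^2 - 12*I*s - 35)/(s - I)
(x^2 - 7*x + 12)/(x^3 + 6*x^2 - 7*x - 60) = (x - 4)/(x^2 + 9*x + 20)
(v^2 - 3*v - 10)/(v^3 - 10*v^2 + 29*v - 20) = (v + 2)/(v^2 - 5*v + 4)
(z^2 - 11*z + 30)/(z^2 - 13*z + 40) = (z - 6)/(z - 8)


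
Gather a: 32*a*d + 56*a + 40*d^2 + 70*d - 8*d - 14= a*(32*d + 56) + 40*d^2 + 62*d - 14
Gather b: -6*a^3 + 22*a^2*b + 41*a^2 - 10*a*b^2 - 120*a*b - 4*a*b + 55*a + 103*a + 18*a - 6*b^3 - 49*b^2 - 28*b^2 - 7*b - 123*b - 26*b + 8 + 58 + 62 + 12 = -6*a^3 + 41*a^2 + 176*a - 6*b^3 + b^2*(-10*a - 77) + b*(22*a^2 - 124*a - 156) + 140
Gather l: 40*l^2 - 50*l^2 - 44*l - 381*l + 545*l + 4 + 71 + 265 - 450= -10*l^2 + 120*l - 110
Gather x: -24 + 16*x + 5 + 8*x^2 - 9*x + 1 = 8*x^2 + 7*x - 18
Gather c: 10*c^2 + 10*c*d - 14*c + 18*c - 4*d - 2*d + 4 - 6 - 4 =10*c^2 + c*(10*d + 4) - 6*d - 6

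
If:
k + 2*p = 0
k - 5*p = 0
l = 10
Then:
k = 0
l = 10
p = 0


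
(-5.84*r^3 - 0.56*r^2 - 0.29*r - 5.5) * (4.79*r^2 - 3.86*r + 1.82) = -27.9736*r^5 + 19.86*r^4 - 9.8563*r^3 - 26.2448*r^2 + 20.7022*r - 10.01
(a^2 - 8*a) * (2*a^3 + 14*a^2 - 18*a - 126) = 2*a^5 - 2*a^4 - 130*a^3 + 18*a^2 + 1008*a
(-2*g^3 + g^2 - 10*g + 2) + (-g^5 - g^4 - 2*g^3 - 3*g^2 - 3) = -g^5 - g^4 - 4*g^3 - 2*g^2 - 10*g - 1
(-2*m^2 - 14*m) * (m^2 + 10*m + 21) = -2*m^4 - 34*m^3 - 182*m^2 - 294*m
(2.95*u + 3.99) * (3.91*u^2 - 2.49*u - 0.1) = 11.5345*u^3 + 8.2554*u^2 - 10.2301*u - 0.399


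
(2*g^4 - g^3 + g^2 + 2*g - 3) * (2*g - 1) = 4*g^5 - 4*g^4 + 3*g^3 + 3*g^2 - 8*g + 3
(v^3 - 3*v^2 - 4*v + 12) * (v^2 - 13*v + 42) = v^5 - 16*v^4 + 77*v^3 - 62*v^2 - 324*v + 504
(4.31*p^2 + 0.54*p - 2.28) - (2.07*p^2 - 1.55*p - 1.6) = 2.24*p^2 + 2.09*p - 0.68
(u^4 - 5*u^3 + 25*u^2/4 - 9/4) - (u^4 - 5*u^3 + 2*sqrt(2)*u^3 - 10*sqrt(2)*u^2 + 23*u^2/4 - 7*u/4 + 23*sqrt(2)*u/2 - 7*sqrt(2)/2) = -2*sqrt(2)*u^3 + u^2/2 + 10*sqrt(2)*u^2 - 23*sqrt(2)*u/2 + 7*u/4 - 9/4 + 7*sqrt(2)/2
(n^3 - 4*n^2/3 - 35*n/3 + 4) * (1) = n^3 - 4*n^2/3 - 35*n/3 + 4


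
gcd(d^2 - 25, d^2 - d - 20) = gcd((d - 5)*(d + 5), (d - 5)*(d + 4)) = d - 5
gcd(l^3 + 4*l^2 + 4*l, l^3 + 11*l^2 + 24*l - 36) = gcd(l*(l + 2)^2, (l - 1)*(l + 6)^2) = 1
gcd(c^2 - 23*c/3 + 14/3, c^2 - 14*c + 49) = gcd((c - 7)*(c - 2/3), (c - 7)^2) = c - 7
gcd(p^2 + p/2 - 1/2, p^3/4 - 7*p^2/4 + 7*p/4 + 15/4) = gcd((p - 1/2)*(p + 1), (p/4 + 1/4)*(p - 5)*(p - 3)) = p + 1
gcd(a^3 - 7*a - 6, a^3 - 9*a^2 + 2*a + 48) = a^2 - a - 6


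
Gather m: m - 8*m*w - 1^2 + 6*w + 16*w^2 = m*(1 - 8*w) + 16*w^2 + 6*w - 1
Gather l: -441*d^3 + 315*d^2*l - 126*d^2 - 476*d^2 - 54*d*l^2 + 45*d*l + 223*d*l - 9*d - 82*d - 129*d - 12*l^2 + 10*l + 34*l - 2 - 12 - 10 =-441*d^3 - 602*d^2 - 220*d + l^2*(-54*d - 12) + l*(315*d^2 + 268*d + 44) - 24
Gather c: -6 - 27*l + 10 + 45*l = 18*l + 4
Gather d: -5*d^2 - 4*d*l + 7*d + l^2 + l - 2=-5*d^2 + d*(7 - 4*l) + l^2 + l - 2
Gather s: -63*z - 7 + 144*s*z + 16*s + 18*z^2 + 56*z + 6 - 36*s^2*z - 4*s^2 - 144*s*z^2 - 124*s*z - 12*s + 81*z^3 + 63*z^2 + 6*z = s^2*(-36*z - 4) + s*(-144*z^2 + 20*z + 4) + 81*z^3 + 81*z^2 - z - 1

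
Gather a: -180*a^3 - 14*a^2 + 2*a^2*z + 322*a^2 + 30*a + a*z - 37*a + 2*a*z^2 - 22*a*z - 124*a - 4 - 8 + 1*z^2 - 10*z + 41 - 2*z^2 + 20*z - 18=-180*a^3 + a^2*(2*z + 308) + a*(2*z^2 - 21*z - 131) - z^2 + 10*z + 11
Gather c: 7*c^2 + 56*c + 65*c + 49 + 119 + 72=7*c^2 + 121*c + 240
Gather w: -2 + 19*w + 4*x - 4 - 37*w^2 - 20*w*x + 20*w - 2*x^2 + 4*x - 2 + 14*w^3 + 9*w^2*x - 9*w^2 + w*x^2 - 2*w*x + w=14*w^3 + w^2*(9*x - 46) + w*(x^2 - 22*x + 40) - 2*x^2 + 8*x - 8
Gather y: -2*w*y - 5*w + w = -2*w*y - 4*w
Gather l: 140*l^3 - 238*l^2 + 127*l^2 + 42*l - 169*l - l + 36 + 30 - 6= 140*l^3 - 111*l^2 - 128*l + 60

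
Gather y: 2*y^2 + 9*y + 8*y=2*y^2 + 17*y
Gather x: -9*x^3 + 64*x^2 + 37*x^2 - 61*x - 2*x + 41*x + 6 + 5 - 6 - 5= -9*x^3 + 101*x^2 - 22*x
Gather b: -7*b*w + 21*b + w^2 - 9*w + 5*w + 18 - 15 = b*(21 - 7*w) + w^2 - 4*w + 3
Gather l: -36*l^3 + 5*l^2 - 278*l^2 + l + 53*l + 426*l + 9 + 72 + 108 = -36*l^3 - 273*l^2 + 480*l + 189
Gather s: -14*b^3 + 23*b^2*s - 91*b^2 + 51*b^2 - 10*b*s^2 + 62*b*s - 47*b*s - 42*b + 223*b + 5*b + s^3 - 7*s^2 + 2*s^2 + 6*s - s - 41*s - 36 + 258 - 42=-14*b^3 - 40*b^2 + 186*b + s^3 + s^2*(-10*b - 5) + s*(23*b^2 + 15*b - 36) + 180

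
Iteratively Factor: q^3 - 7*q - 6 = (q - 3)*(q^2 + 3*q + 2) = (q - 3)*(q + 2)*(q + 1)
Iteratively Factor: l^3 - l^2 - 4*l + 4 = (l - 2)*(l^2 + l - 2) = (l - 2)*(l - 1)*(l + 2)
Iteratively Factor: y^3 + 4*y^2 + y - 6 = (y + 2)*(y^2 + 2*y - 3) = (y - 1)*(y + 2)*(y + 3)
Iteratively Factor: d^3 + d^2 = (d + 1)*(d^2) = d*(d + 1)*(d)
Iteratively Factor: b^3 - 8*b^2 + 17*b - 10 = (b - 5)*(b^2 - 3*b + 2) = (b - 5)*(b - 1)*(b - 2)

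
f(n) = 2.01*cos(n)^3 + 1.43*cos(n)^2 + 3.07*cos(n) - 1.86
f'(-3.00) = 0.87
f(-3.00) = -5.45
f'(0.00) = 0.00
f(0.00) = 4.65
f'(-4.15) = -2.76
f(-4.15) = -3.40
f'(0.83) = -5.72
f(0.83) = 1.48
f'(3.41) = 1.57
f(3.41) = -5.29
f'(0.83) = -5.72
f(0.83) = 1.48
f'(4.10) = 2.80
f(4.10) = -3.53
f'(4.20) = 2.72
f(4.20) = -3.26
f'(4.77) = 3.25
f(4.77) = -1.68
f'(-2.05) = 2.69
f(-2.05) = -3.17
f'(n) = -6.03*sin(n)*cos(n)^2 - 2.86*sin(n)*cos(n) - 3.07*sin(n) = (6.03*sin(n)^2 - 2.86*cos(n) - 9.1)*sin(n)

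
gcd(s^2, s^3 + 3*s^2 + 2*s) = s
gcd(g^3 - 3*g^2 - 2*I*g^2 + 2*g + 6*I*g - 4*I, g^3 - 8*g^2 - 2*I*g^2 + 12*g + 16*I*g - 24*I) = g^2 + g*(-2 - 2*I) + 4*I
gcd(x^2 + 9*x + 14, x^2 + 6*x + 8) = x + 2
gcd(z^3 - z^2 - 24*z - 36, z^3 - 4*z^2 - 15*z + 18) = z^2 - 3*z - 18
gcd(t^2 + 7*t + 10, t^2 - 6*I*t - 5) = 1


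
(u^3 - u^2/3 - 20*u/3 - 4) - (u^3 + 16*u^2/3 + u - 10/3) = -17*u^2/3 - 23*u/3 - 2/3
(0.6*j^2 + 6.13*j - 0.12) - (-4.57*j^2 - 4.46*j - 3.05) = 5.17*j^2 + 10.59*j + 2.93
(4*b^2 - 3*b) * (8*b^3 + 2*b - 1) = 32*b^5 - 24*b^4 + 8*b^3 - 10*b^2 + 3*b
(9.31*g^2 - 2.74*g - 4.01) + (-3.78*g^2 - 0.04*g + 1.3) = 5.53*g^2 - 2.78*g - 2.71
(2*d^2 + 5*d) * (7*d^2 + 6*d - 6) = 14*d^4 + 47*d^3 + 18*d^2 - 30*d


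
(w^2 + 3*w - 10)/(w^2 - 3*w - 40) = (w - 2)/(w - 8)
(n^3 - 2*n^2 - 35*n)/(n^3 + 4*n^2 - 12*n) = (n^2 - 2*n - 35)/(n^2 + 4*n - 12)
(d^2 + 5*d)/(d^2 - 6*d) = (d + 5)/(d - 6)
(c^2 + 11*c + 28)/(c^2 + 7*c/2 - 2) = 2*(c + 7)/(2*c - 1)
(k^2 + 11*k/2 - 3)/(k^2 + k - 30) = (k - 1/2)/(k - 5)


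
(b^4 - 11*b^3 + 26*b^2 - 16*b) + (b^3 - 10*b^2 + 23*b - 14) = b^4 - 10*b^3 + 16*b^2 + 7*b - 14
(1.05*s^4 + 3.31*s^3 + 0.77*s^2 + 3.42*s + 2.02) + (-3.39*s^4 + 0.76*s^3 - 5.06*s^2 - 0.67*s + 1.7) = -2.34*s^4 + 4.07*s^3 - 4.29*s^2 + 2.75*s + 3.72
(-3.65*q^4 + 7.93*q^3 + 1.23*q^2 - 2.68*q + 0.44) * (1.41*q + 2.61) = -5.1465*q^5 + 1.6548*q^4 + 22.4316*q^3 - 0.5685*q^2 - 6.3744*q + 1.1484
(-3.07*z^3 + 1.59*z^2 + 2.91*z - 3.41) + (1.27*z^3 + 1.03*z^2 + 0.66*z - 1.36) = -1.8*z^3 + 2.62*z^2 + 3.57*z - 4.77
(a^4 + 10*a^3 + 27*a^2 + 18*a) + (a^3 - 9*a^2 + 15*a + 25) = a^4 + 11*a^3 + 18*a^2 + 33*a + 25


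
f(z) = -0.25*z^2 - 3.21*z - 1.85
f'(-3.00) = -1.71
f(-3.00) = 5.53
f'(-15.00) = 4.29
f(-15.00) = -9.95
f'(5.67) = -6.04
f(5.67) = -28.09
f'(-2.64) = -1.89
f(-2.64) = 4.88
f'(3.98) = -5.20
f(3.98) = -18.59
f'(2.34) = -4.38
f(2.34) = -10.73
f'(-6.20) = -0.11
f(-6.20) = 8.44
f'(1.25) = -3.84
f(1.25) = -6.25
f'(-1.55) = -2.44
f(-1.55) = 2.52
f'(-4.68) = -0.87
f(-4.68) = 7.70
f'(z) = -0.5*z - 3.21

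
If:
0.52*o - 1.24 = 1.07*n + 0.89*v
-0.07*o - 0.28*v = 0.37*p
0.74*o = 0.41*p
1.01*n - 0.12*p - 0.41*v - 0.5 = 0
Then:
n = 0.09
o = 0.47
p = 0.84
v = -1.23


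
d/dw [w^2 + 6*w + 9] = 2*w + 6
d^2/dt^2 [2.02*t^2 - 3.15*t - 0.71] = 4.04000000000000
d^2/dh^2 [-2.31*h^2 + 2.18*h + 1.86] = -4.62000000000000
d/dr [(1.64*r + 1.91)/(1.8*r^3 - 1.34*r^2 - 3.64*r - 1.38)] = (-5.904*r^3 - 8.1164*r^2 + 5.1188*r + 4.6892)/(3.24*r^6 - 4.824*r^5 - 11.3084*r^4 + 4.7872*r^3 + 16.948*r^2 + 10.0464*r + 1.9044)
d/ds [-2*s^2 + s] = 1 - 4*s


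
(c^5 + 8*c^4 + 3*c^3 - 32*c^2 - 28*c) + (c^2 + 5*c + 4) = c^5 + 8*c^4 + 3*c^3 - 31*c^2 - 23*c + 4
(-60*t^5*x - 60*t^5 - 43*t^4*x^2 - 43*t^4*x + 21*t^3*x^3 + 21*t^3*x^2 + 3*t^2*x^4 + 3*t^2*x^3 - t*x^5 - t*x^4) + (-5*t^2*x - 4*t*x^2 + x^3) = -60*t^5*x - 60*t^5 - 43*t^4*x^2 - 43*t^4*x + 21*t^3*x^3 + 21*t^3*x^2 + 3*t^2*x^4 + 3*t^2*x^3 - 5*t^2*x - t*x^5 - t*x^4 - 4*t*x^2 + x^3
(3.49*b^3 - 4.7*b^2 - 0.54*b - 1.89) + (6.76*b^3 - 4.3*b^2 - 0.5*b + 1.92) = 10.25*b^3 - 9.0*b^2 - 1.04*b + 0.03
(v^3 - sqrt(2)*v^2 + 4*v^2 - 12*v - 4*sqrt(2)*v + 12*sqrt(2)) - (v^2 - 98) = v^3 - sqrt(2)*v^2 + 3*v^2 - 12*v - 4*sqrt(2)*v + 12*sqrt(2) + 98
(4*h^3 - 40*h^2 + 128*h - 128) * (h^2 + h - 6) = 4*h^5 - 36*h^4 + 64*h^3 + 240*h^2 - 896*h + 768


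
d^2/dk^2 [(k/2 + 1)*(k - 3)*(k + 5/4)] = 3*k + 1/4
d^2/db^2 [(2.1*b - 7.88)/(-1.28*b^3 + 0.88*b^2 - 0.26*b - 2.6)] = (-20.64384*b^5 + 169.119744*b^4 - 143.871232*b^3 + 136.214016*b^2 - 196.994304*b + 39.963456)/(2.097152*b^9 - 4.325376*b^8 + 4.251648*b^7 + 10.340864*b^6 - 16.708224*b^5 + 11.053536*b^4 + 22.406696*b^3 - 17.31912*b^2 + 5.2728*b + 17.576)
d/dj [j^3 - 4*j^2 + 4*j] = 3*j^2 - 8*j + 4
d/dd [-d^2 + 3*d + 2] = 3 - 2*d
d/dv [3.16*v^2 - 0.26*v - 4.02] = 6.32*v - 0.26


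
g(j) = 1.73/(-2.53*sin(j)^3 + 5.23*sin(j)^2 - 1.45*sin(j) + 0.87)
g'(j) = 1.73*(7.59*sin(j)^2*cos(j) - 10.46*sin(j)*cos(j) + 1.45*cos(j))/(-2.53*sin(j)^3 + 5.23*sin(j)^2 - 1.45*sin(j) + 0.87)^2 = (13.1307*sin(j)^2 - 18.0958*sin(j) + 2.5085)*cos(j)/(2.53*sin(j)^3 - 5.23*sin(j)^2 + 1.45*sin(j) - 0.87)^2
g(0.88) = 1.02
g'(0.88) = -0.80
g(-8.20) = 0.19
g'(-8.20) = -0.13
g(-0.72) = 0.36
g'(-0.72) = 0.65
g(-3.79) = 1.29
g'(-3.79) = 1.60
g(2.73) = 1.79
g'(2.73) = 2.59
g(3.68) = 0.52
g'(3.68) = -1.18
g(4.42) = 0.19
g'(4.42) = -0.11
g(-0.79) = 0.32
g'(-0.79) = 0.52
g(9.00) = 1.76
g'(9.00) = 2.56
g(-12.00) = 1.43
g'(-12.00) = -1.98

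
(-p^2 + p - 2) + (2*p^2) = p^2 + p - 2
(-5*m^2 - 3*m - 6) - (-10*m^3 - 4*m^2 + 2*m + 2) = 10*m^3 - m^2 - 5*m - 8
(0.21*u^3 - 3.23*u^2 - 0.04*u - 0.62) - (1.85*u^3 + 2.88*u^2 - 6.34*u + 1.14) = -1.64*u^3 - 6.11*u^2 + 6.3*u - 1.76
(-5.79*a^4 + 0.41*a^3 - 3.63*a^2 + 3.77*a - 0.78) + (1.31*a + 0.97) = -5.79*a^4 + 0.41*a^3 - 3.63*a^2 + 5.08*a + 0.19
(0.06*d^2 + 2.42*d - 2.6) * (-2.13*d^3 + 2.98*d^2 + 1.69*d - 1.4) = -0.1278*d^5 - 4.9758*d^4 + 12.851*d^3 - 3.7422*d^2 - 7.782*d + 3.64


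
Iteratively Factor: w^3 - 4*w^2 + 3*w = (w - 3)*(w^2 - w) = w*(w - 3)*(w - 1)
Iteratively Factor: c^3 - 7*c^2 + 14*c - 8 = (c - 4)*(c^2 - 3*c + 2) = (c - 4)*(c - 1)*(c - 2)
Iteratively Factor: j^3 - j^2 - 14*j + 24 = (j + 4)*(j^2 - 5*j + 6) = (j - 3)*(j + 4)*(j - 2)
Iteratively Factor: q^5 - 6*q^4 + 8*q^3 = (q)*(q^4 - 6*q^3 + 8*q^2) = q^2*(q^3 - 6*q^2 + 8*q) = q^3*(q^2 - 6*q + 8) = q^3*(q - 2)*(q - 4)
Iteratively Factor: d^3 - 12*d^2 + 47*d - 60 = (d - 3)*(d^2 - 9*d + 20) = (d - 4)*(d - 3)*(d - 5)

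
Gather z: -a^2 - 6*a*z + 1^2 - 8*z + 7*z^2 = -a^2 + 7*z^2 + z*(-6*a - 8) + 1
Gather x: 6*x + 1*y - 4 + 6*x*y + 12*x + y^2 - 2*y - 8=x*(6*y + 18) + y^2 - y - 12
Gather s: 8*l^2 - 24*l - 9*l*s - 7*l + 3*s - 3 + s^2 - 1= 8*l^2 - 31*l + s^2 + s*(3 - 9*l) - 4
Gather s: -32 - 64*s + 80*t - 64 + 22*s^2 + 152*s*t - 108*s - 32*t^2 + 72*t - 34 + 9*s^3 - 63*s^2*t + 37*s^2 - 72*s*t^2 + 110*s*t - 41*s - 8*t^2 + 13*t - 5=9*s^3 + s^2*(59 - 63*t) + s*(-72*t^2 + 262*t - 213) - 40*t^2 + 165*t - 135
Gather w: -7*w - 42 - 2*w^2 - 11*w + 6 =-2*w^2 - 18*w - 36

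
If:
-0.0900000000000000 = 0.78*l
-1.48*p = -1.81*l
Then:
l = -0.12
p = -0.14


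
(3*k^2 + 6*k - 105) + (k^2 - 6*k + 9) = 4*k^2 - 96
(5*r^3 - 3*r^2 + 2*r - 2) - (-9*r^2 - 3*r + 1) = 5*r^3 + 6*r^2 + 5*r - 3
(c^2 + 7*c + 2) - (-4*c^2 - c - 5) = 5*c^2 + 8*c + 7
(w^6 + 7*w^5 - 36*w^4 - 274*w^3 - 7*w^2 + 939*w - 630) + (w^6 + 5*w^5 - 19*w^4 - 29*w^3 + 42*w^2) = 2*w^6 + 12*w^5 - 55*w^4 - 303*w^3 + 35*w^2 + 939*w - 630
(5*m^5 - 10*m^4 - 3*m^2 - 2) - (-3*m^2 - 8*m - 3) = 5*m^5 - 10*m^4 + 8*m + 1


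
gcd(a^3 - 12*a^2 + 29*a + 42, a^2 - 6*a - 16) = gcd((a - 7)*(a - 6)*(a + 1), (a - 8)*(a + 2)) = 1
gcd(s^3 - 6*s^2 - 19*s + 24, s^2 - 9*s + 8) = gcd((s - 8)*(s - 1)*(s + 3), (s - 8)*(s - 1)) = s^2 - 9*s + 8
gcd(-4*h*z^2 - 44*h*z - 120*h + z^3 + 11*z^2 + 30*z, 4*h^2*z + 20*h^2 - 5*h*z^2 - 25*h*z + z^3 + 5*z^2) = -4*h*z - 20*h + z^2 + 5*z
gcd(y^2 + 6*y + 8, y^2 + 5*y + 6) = y + 2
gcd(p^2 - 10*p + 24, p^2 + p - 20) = p - 4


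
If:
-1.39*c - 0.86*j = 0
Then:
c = -0.618705035971223*j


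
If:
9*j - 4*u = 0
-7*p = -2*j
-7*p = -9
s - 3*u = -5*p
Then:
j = 9/2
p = 9/7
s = 1341/56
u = 81/8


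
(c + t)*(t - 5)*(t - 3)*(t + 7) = c*t^3 - c*t^2 - 41*c*t + 105*c + t^4 - t^3 - 41*t^2 + 105*t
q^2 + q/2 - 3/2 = (q - 1)*(q + 3/2)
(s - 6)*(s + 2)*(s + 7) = s^3 + 3*s^2 - 40*s - 84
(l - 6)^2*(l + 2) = l^3 - 10*l^2 + 12*l + 72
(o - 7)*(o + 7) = o^2 - 49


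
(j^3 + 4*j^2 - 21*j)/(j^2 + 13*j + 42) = j*(j - 3)/(j + 6)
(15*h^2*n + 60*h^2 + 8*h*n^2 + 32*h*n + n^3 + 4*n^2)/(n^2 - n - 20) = (15*h^2 + 8*h*n + n^2)/(n - 5)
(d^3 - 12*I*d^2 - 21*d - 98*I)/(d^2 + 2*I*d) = d - 14*I - 49/d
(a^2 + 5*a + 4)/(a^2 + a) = (a + 4)/a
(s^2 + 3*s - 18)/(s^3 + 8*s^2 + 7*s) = (s^2 + 3*s - 18)/(s*(s^2 + 8*s + 7))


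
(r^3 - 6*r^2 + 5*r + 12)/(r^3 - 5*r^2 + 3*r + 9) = (r - 4)/(r - 3)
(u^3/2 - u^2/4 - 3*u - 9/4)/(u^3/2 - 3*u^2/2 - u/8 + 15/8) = 2*(2*u^2 - 3*u - 9)/(4*u^2 - 16*u + 15)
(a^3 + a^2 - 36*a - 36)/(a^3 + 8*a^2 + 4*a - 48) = (a^2 - 5*a - 6)/(a^2 + 2*a - 8)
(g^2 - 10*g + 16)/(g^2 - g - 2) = (g - 8)/(g + 1)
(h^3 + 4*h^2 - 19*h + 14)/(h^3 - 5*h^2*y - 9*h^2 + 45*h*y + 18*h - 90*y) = (h^3 + 4*h^2 - 19*h + 14)/(h^3 - 5*h^2*y - 9*h^2 + 45*h*y + 18*h - 90*y)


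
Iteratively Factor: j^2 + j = (j + 1)*(j)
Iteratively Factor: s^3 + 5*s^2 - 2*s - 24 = (s + 3)*(s^2 + 2*s - 8) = (s - 2)*(s + 3)*(s + 4)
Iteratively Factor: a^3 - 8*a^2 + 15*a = (a - 3)*(a^2 - 5*a) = a*(a - 3)*(a - 5)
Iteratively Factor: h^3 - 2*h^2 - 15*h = (h + 3)*(h^2 - 5*h) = (h - 5)*(h + 3)*(h)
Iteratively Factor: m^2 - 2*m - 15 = (m + 3)*(m - 5)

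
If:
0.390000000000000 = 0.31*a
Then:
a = 1.26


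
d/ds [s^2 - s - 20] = 2*s - 1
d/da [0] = 0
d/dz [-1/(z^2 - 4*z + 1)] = 2*(z - 2)/(z^2 - 4*z + 1)^2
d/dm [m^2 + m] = 2*m + 1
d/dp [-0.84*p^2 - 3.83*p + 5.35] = -1.68*p - 3.83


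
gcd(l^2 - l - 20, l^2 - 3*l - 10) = l - 5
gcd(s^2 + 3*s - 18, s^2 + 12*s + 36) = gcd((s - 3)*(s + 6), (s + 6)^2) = s + 6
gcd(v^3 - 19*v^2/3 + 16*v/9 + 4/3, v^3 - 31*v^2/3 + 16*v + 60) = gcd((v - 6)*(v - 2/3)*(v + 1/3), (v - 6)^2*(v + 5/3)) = v - 6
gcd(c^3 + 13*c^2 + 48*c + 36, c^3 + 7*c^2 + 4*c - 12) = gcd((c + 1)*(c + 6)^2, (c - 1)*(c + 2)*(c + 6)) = c + 6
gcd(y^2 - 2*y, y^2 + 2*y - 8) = y - 2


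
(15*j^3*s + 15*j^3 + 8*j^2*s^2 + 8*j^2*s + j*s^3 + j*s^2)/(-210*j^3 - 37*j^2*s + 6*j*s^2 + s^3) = j*(3*j*s + 3*j + s^2 + s)/(-42*j^2 + j*s + s^2)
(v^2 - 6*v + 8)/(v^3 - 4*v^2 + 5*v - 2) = (v - 4)/(v^2 - 2*v + 1)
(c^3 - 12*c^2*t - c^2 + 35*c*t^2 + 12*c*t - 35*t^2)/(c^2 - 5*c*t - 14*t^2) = (c^2 - 5*c*t - c + 5*t)/(c + 2*t)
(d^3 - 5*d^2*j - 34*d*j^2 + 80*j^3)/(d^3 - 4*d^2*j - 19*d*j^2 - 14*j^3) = (-d^3 + 5*d^2*j + 34*d*j^2 - 80*j^3)/(-d^3 + 4*d^2*j + 19*d*j^2 + 14*j^3)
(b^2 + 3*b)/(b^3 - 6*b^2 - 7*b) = (b + 3)/(b^2 - 6*b - 7)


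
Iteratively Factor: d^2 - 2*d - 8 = (d - 4)*(d + 2)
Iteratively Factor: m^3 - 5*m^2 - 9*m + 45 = (m - 3)*(m^2 - 2*m - 15) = (m - 5)*(m - 3)*(m + 3)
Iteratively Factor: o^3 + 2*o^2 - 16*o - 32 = (o + 4)*(o^2 - 2*o - 8) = (o - 4)*(o + 4)*(o + 2)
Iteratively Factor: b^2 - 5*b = (b)*(b - 5)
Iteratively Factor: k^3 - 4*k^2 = (k)*(k^2 - 4*k) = k*(k - 4)*(k)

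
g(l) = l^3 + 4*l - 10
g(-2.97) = -48.08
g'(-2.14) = 17.74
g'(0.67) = 5.35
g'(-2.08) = 16.98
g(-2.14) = -28.36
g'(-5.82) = 105.62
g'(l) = 3*l^2 + 4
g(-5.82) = -230.42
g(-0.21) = -10.85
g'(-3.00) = 31.00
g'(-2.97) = 30.46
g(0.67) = -7.02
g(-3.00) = -49.00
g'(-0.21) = 4.13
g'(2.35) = 20.57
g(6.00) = 230.00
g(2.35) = 12.38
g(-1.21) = -16.61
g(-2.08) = -27.32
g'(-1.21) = 8.39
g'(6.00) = 112.00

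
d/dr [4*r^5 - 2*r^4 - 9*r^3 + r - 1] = 20*r^4 - 8*r^3 - 27*r^2 + 1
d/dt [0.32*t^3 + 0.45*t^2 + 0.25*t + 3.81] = 0.96*t^2 + 0.9*t + 0.25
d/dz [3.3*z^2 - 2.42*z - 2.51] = 6.6*z - 2.42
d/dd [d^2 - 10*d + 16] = 2*d - 10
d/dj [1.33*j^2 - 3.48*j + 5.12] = 2.66*j - 3.48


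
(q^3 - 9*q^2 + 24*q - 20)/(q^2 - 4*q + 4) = q - 5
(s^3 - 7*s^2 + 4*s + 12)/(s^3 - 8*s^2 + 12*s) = (s + 1)/s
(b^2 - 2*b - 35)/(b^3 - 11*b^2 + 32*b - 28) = (b + 5)/(b^2 - 4*b + 4)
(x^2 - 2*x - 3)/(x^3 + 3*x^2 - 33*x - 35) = (x - 3)/(x^2 + 2*x - 35)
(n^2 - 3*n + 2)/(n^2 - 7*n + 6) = (n - 2)/(n - 6)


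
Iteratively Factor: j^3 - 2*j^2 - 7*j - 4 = (j + 1)*(j^2 - 3*j - 4) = (j + 1)^2*(j - 4)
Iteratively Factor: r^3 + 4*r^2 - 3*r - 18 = (r + 3)*(r^2 + r - 6) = (r - 2)*(r + 3)*(r + 3)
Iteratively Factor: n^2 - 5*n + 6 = (n - 2)*(n - 3)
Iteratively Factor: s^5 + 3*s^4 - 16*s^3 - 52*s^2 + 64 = (s + 2)*(s^4 + s^3 - 18*s^2 - 16*s + 32) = (s + 2)^2*(s^3 - s^2 - 16*s + 16) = (s - 1)*(s + 2)^2*(s^2 - 16) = (s - 4)*(s - 1)*(s + 2)^2*(s + 4)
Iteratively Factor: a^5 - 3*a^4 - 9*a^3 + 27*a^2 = (a - 3)*(a^4 - 9*a^2) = a*(a - 3)*(a^3 - 9*a) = a^2*(a - 3)*(a^2 - 9) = a^2*(a - 3)^2*(a + 3)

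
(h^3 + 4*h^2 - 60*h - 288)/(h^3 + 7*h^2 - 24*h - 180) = (h - 8)/(h - 5)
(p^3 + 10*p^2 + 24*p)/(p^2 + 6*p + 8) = p*(p + 6)/(p + 2)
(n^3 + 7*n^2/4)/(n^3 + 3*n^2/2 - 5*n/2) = n*(4*n + 7)/(2*(2*n^2 + 3*n - 5))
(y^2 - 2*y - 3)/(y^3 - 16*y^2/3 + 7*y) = 3*(y + 1)/(y*(3*y - 7))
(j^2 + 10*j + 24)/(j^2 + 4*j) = (j + 6)/j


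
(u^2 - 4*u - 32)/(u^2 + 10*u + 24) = (u - 8)/(u + 6)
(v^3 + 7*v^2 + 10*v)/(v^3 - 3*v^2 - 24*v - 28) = v*(v + 5)/(v^2 - 5*v - 14)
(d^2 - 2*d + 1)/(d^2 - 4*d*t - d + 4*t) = (1 - d)/(-d + 4*t)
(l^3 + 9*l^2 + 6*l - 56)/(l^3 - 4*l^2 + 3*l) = (l^3 + 9*l^2 + 6*l - 56)/(l*(l^2 - 4*l + 3))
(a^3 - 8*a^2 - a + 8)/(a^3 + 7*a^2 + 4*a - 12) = (a^2 - 7*a - 8)/(a^2 + 8*a + 12)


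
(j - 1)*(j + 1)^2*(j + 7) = j^4 + 8*j^3 + 6*j^2 - 8*j - 7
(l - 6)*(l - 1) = l^2 - 7*l + 6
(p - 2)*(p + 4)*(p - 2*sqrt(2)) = p^3 - 2*sqrt(2)*p^2 + 2*p^2 - 8*p - 4*sqrt(2)*p + 16*sqrt(2)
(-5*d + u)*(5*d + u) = -25*d^2 + u^2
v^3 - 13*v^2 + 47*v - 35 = (v - 7)*(v - 5)*(v - 1)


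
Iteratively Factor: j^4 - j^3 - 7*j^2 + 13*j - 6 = (j - 1)*(j^3 - 7*j + 6) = (j - 2)*(j - 1)*(j^2 + 2*j - 3) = (j - 2)*(j - 1)*(j + 3)*(j - 1)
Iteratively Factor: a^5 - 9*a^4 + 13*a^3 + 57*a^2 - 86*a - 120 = (a - 3)*(a^4 - 6*a^3 - 5*a^2 + 42*a + 40) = (a - 3)*(a + 1)*(a^3 - 7*a^2 + 2*a + 40) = (a - 4)*(a - 3)*(a + 1)*(a^2 - 3*a - 10) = (a - 5)*(a - 4)*(a - 3)*(a + 1)*(a + 2)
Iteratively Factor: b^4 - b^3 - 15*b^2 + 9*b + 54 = (b + 3)*(b^3 - 4*b^2 - 3*b + 18) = (b - 3)*(b + 3)*(b^2 - b - 6) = (b - 3)*(b + 2)*(b + 3)*(b - 3)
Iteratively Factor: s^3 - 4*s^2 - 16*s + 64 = (s - 4)*(s^2 - 16) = (s - 4)*(s + 4)*(s - 4)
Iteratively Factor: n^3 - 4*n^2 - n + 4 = (n - 1)*(n^2 - 3*n - 4) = (n - 4)*(n - 1)*(n + 1)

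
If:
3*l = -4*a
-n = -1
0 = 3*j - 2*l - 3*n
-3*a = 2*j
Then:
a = -18/11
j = 27/11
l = 24/11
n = 1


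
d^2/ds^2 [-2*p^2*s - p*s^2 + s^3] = -2*p + 6*s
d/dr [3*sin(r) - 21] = 3*cos(r)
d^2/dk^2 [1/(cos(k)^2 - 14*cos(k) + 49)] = 2*(-7*cos(k) - cos(2*k) + 2)/(cos(k) - 7)^4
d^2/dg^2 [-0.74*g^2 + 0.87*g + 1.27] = -1.48000000000000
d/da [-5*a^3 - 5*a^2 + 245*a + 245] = -15*a^2 - 10*a + 245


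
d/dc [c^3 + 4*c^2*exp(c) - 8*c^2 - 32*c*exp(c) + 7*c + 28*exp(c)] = 4*c^2*exp(c) + 3*c^2 - 24*c*exp(c) - 16*c - 4*exp(c) + 7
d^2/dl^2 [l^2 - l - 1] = 2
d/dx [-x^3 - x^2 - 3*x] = -3*x^2 - 2*x - 3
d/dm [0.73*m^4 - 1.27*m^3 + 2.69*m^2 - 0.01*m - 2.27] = 2.92*m^3 - 3.81*m^2 + 5.38*m - 0.01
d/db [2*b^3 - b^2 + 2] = 2*b*(3*b - 1)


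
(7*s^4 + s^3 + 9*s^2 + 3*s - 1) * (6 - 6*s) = -42*s^5 + 36*s^4 - 48*s^3 + 36*s^2 + 24*s - 6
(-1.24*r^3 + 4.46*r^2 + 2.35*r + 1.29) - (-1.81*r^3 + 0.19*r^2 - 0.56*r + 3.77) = 0.57*r^3 + 4.27*r^2 + 2.91*r - 2.48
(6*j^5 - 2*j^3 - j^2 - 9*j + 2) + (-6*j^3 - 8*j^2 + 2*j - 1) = 6*j^5 - 8*j^3 - 9*j^2 - 7*j + 1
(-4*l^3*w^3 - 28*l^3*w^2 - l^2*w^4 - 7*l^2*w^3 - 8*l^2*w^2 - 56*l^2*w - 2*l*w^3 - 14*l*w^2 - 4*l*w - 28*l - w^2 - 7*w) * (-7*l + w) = 28*l^4*w^3 + 196*l^4*w^2 + 3*l^3*w^4 + 21*l^3*w^3 + 56*l^3*w^2 + 392*l^3*w - l^2*w^5 - 7*l^2*w^4 + 6*l^2*w^3 + 42*l^2*w^2 + 28*l^2*w + 196*l^2 - 2*l*w^4 - 14*l*w^3 + 3*l*w^2 + 21*l*w - w^3 - 7*w^2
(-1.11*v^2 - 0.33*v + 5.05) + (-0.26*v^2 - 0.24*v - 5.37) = -1.37*v^2 - 0.57*v - 0.32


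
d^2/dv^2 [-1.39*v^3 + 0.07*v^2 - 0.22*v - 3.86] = 0.14 - 8.34*v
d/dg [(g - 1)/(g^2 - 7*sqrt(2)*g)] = (-g^2 + 2*g - 7*sqrt(2))/(g^2*(g^2 - 14*sqrt(2)*g + 98))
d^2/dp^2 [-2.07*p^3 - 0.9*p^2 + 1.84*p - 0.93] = -12.42*p - 1.8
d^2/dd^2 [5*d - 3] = 0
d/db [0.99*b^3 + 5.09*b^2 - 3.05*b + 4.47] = 2.97*b^2 + 10.18*b - 3.05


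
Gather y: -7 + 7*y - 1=7*y - 8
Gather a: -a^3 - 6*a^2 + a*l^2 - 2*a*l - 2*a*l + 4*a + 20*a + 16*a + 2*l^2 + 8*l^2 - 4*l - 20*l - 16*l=-a^3 - 6*a^2 + a*(l^2 - 4*l + 40) + 10*l^2 - 40*l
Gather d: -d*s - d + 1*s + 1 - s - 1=d*(-s - 1)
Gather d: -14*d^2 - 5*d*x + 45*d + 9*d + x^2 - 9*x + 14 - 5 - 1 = -14*d^2 + d*(54 - 5*x) + x^2 - 9*x + 8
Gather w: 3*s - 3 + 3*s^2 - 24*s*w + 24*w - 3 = 3*s^2 + 3*s + w*(24 - 24*s) - 6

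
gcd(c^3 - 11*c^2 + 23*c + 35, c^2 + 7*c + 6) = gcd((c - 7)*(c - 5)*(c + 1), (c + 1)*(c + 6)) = c + 1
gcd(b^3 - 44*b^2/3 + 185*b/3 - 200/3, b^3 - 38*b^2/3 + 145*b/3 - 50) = b^2 - 20*b/3 + 25/3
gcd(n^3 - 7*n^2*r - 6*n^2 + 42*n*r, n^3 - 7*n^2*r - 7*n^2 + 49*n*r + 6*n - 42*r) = -n^2 + 7*n*r + 6*n - 42*r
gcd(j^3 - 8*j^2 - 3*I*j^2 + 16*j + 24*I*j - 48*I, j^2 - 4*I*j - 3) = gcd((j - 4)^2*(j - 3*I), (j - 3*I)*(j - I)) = j - 3*I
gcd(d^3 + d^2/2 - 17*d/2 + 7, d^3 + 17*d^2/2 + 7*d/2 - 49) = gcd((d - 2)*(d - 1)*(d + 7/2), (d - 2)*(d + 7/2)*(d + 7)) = d^2 + 3*d/2 - 7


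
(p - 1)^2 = p^2 - 2*p + 1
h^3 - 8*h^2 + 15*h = h*(h - 5)*(h - 3)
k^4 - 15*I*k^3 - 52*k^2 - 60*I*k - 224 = (k - 8*I)*(k - 7*I)*(k - 2*I)*(k + 2*I)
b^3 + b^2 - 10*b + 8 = (b - 2)*(b - 1)*(b + 4)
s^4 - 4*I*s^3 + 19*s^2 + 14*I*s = s*(s - 7*I)*(s + I)*(s + 2*I)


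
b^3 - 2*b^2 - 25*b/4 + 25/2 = (b - 5/2)*(b - 2)*(b + 5/2)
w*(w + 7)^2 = w^3 + 14*w^2 + 49*w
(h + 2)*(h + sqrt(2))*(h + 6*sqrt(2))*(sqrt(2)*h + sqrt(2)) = sqrt(2)*h^4 + 3*sqrt(2)*h^3 + 14*h^3 + 14*sqrt(2)*h^2 + 42*h^2 + 28*h + 36*sqrt(2)*h + 24*sqrt(2)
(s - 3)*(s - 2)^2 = s^3 - 7*s^2 + 16*s - 12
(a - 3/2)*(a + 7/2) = a^2 + 2*a - 21/4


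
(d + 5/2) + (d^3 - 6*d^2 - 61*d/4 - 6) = d^3 - 6*d^2 - 57*d/4 - 7/2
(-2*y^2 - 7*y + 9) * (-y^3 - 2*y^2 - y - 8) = 2*y^5 + 11*y^4 + 7*y^3 + 5*y^2 + 47*y - 72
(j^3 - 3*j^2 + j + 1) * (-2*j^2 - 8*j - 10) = -2*j^5 - 2*j^4 + 12*j^3 + 20*j^2 - 18*j - 10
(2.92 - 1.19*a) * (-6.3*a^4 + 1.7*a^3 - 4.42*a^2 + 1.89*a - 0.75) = 7.497*a^5 - 20.419*a^4 + 10.2238*a^3 - 15.1555*a^2 + 6.4113*a - 2.19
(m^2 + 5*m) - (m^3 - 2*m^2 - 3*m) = -m^3 + 3*m^2 + 8*m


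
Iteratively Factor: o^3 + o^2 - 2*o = (o + 2)*(o^2 - o) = o*(o + 2)*(o - 1)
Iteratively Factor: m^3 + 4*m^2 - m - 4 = (m - 1)*(m^2 + 5*m + 4) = (m - 1)*(m + 1)*(m + 4)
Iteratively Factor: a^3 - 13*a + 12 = (a + 4)*(a^2 - 4*a + 3) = (a - 1)*(a + 4)*(a - 3)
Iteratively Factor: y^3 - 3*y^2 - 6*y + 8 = (y - 4)*(y^2 + y - 2) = (y - 4)*(y + 2)*(y - 1)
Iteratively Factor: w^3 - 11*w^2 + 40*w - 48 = (w - 4)*(w^2 - 7*w + 12) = (w - 4)*(w - 3)*(w - 4)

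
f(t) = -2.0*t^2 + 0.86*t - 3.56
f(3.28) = -22.26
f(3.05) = -19.54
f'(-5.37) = 22.34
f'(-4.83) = 20.18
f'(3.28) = -12.26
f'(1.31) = -4.38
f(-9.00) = -173.30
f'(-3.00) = 12.86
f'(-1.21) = 5.70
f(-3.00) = -24.14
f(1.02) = -4.76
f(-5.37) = -65.85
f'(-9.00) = 36.86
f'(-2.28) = 9.98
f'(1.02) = -3.22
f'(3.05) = -11.34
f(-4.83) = -54.37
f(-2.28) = -15.92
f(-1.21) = -7.53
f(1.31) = -5.87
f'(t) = 0.86 - 4.0*t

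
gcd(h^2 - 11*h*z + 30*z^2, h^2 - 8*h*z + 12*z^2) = -h + 6*z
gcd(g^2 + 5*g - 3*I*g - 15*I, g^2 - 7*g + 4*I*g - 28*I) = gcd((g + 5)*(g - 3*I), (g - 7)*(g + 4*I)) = 1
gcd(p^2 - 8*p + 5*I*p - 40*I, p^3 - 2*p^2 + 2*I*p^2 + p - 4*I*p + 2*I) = 1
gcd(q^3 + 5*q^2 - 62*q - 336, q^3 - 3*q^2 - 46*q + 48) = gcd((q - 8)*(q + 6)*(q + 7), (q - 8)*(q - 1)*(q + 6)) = q^2 - 2*q - 48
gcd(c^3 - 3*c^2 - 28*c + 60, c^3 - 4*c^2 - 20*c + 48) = c^2 - 8*c + 12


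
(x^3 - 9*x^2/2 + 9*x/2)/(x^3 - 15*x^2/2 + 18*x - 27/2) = x/(x - 3)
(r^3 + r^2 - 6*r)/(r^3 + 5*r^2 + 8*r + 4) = r*(r^2 + r - 6)/(r^3 + 5*r^2 + 8*r + 4)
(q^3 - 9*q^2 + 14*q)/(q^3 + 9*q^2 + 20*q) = (q^2 - 9*q + 14)/(q^2 + 9*q + 20)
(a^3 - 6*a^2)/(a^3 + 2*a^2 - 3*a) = a*(a - 6)/(a^2 + 2*a - 3)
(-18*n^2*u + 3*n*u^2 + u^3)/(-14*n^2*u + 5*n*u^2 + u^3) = (-18*n^2 + 3*n*u + u^2)/(-14*n^2 + 5*n*u + u^2)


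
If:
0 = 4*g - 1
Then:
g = 1/4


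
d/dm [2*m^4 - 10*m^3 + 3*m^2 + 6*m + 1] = 8*m^3 - 30*m^2 + 6*m + 6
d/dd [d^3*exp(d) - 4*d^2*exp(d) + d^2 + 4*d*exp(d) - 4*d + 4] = d^3*exp(d) - d^2*exp(d) - 4*d*exp(d) + 2*d + 4*exp(d) - 4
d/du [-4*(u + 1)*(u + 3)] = -8*u - 16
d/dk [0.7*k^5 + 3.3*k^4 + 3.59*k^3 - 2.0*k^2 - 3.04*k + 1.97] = 3.5*k^4 + 13.2*k^3 + 10.77*k^2 - 4.0*k - 3.04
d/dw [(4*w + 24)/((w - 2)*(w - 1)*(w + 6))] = 4*(3 - 2*w)/(w^4 - 6*w^3 + 13*w^2 - 12*w + 4)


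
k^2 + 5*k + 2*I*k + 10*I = (k + 5)*(k + 2*I)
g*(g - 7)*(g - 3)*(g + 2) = g^4 - 8*g^3 + g^2 + 42*g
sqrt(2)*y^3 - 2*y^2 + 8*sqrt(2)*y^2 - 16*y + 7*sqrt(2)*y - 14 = (y + 7)*(y - sqrt(2))*(sqrt(2)*y + sqrt(2))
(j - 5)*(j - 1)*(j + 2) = j^3 - 4*j^2 - 7*j + 10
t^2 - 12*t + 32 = (t - 8)*(t - 4)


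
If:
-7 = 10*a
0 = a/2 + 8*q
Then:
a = -7/10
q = 7/160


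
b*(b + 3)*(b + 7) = b^3 + 10*b^2 + 21*b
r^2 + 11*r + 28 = (r + 4)*(r + 7)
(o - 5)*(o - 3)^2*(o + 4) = o^4 - 7*o^3 - 5*o^2 + 111*o - 180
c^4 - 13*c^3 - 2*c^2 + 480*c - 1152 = (c - 8)^2*(c - 3)*(c + 6)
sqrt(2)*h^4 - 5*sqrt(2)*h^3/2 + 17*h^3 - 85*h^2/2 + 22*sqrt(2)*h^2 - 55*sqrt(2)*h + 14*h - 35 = (h - 5/2)*(h + sqrt(2))*(h + 7*sqrt(2))*(sqrt(2)*h + 1)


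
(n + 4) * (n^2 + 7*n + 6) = n^3 + 11*n^2 + 34*n + 24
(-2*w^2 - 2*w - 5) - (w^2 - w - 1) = -3*w^2 - w - 4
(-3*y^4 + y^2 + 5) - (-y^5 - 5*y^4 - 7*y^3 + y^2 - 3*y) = y^5 + 2*y^4 + 7*y^3 + 3*y + 5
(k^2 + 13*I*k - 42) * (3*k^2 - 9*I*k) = 3*k^4 + 30*I*k^3 - 9*k^2 + 378*I*k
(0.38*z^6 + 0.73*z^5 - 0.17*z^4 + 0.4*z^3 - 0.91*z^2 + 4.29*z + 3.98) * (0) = 0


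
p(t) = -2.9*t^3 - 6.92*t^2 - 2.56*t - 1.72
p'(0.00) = -2.56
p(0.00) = -1.72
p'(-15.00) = -1752.46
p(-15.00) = 8267.18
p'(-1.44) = -0.67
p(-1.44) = -3.72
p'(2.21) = -75.64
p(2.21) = -72.48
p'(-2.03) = -10.32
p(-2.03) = -0.78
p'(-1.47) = -1.02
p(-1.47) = -3.70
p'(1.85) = -57.94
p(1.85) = -48.50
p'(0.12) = -4.35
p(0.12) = -2.13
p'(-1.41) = -0.34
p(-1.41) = -3.74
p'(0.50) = -11.66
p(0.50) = -5.09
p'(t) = -8.7*t^2 - 13.84*t - 2.56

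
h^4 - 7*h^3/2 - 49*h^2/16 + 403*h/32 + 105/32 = (h - 3)*(h - 5/2)*(h + 1/4)*(h + 7/4)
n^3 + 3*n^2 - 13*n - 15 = (n - 3)*(n + 1)*(n + 5)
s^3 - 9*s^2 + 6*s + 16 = (s - 8)*(s - 2)*(s + 1)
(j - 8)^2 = j^2 - 16*j + 64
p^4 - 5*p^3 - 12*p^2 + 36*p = p*(p - 6)*(p - 2)*(p + 3)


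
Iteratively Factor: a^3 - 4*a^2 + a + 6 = (a - 2)*(a^2 - 2*a - 3) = (a - 3)*(a - 2)*(a + 1)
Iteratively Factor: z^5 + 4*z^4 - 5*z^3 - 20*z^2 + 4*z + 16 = (z + 4)*(z^4 - 5*z^2 + 4) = (z + 1)*(z + 4)*(z^3 - z^2 - 4*z + 4) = (z - 1)*(z + 1)*(z + 4)*(z^2 - 4) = (z - 1)*(z + 1)*(z + 2)*(z + 4)*(z - 2)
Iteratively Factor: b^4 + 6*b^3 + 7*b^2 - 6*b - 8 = (b + 1)*(b^3 + 5*b^2 + 2*b - 8) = (b + 1)*(b + 4)*(b^2 + b - 2) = (b - 1)*(b + 1)*(b + 4)*(b + 2)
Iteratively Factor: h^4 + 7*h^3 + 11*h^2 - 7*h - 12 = (h + 4)*(h^3 + 3*h^2 - h - 3) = (h - 1)*(h + 4)*(h^2 + 4*h + 3) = (h - 1)*(h + 3)*(h + 4)*(h + 1)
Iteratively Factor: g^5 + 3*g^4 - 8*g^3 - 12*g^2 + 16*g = (g)*(g^4 + 3*g^3 - 8*g^2 - 12*g + 16) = g*(g - 1)*(g^3 + 4*g^2 - 4*g - 16) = g*(g - 2)*(g - 1)*(g^2 + 6*g + 8) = g*(g - 2)*(g - 1)*(g + 4)*(g + 2)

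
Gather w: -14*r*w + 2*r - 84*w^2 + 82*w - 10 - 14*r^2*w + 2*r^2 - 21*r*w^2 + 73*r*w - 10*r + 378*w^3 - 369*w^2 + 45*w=2*r^2 - 8*r + 378*w^3 + w^2*(-21*r - 453) + w*(-14*r^2 + 59*r + 127) - 10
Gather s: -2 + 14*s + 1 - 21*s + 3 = 2 - 7*s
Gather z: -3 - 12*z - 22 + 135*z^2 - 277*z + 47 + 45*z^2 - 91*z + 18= 180*z^2 - 380*z + 40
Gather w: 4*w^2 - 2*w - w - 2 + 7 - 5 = 4*w^2 - 3*w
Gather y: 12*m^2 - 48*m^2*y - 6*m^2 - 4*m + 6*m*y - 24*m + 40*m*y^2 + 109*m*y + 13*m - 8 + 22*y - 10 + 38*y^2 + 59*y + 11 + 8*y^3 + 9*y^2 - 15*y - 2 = 6*m^2 - 15*m + 8*y^3 + y^2*(40*m + 47) + y*(-48*m^2 + 115*m + 66) - 9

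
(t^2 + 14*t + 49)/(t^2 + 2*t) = (t^2 + 14*t + 49)/(t*(t + 2))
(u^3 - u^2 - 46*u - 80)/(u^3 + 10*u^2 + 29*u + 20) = (u^2 - 6*u - 16)/(u^2 + 5*u + 4)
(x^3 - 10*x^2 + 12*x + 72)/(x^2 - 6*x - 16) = (x^2 - 12*x + 36)/(x - 8)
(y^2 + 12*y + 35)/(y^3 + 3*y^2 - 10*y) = (y + 7)/(y*(y - 2))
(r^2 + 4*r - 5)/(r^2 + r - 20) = (r - 1)/(r - 4)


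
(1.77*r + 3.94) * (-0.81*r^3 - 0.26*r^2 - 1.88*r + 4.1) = -1.4337*r^4 - 3.6516*r^3 - 4.352*r^2 - 0.1502*r + 16.154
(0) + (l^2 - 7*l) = l^2 - 7*l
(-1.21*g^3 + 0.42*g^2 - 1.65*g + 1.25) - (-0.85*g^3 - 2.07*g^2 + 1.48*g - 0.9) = -0.36*g^3 + 2.49*g^2 - 3.13*g + 2.15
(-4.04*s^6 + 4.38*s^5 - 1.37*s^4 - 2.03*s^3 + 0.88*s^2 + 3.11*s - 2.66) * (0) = 0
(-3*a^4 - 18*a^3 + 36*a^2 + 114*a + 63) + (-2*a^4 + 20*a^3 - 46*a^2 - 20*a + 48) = -5*a^4 + 2*a^3 - 10*a^2 + 94*a + 111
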